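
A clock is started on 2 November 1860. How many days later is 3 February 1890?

10685

Day-of-year of November 2, 1860: 307.
Day-of-year of February 3, 1890: 34.
1860 has 366 days, so 366 − 307 = 59 days remain in 1860.
Full years 1861–1889: 22 common + 7 leap = 22×365 + 7×366 = 10592 days.
Total: 59 + 10592 + 34 = 10685 days.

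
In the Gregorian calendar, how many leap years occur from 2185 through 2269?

Years divisible by 4: 2188, 2192, …, 2268 — 21 in all.
Of these, 2200 is divisible by 100 but not 400, so not leap.
Leap years: 21 − 1 = 20.

20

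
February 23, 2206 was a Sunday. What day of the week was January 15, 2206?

Count forward from the earlier date (January 15, 2206) to the later (February 23, 2206):
January 2206: 31 − 15 = 16 days remain.
February 1–23, 2206: 23 days (2206 is not a leap year).
Total: 16 + 23 = 39 days.
39 mod 7 = 4, so 4 days before Sunday is Wednesday.

Wednesday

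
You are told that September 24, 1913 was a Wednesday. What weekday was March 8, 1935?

Day-of-year of September 24, 1913: 267.
Day-of-year of March 8, 1935: 67.
1913 has 365 days, so 365 − 267 = 98 days remain in 1913.
Full years 1914–1934: 16 common + 5 leap = 16×365 + 5×366 = 7670 days.
Total: 98 + 7670 + 67 = 7835 days.
7835 mod 7 = 2, so 2 days after Wednesday is Friday.

Friday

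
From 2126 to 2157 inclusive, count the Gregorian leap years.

8

Years divisible by 4 in [2126, 2157]: 2128, 2132, 2136, 2140, 2144, 2148, 2152, 2156.
No century exceptions apply. Count: 8.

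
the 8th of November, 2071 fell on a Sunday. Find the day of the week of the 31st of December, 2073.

Sunday

November 8, 2071 → November 8, 2072: 366 days (2072 is a leap year).
November 8, 2072 → November 8, 2073: 365 days.
November 2073: 30 − 8 = 22 days remain.
December 1–31, 2073: 31 days.
Residual: 53 days.
Total: 784 days.
784 is a multiple of 7, so the 31st of December, 2073 falls on the same weekday: Sunday.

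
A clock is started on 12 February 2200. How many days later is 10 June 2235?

12901

Day-of-year of February 12, 2200: 43.
Day-of-year of June 10, 2235: 161.
2200 has 365 days, so 365 − 43 = 322 days remain in 2200.
Full years 2201–2234: 26 common + 8 leap = 26×365 + 8×366 = 12418 days.
Total: 322 + 12418 + 161 = 12901 days.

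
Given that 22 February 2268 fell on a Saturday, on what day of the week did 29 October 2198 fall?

Monday

Count forward from the earlier date (October 29, 2198) to the later (February 22, 2268):
Day-of-year of October 29, 2198: 302.
Day-of-year of February 22, 2268: 53.
2198 has 365 days, so 365 − 302 = 63 days remain in 2198.
Full years 2199–2267: 53 common + 16 leap = 53×365 + 16×366 = 25201 days.
Total: 63 + 25201 + 53 = 25317 days.
25317 mod 7 = 5, so 5 days before Saturday is Monday.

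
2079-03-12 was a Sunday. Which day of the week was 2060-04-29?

Thursday

Count forward from the earlier date (April 29, 2060) to the later (March 12, 2079):
Day-of-year of April 29, 2060: 120.
Day-of-year of March 12, 2079: 71.
2060 has 366 days, so 366 − 120 = 246 days remain in 2060.
Full years 2061–2078: 14 common + 4 leap = 14×365 + 4×366 = 6574 days.
Total: 246 + 6574 + 71 = 6891 days.
6891 mod 7 = 3, so 3 days before Sunday is Thursday.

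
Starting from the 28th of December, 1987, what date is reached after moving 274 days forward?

the 27th of September, 1988

Count 274 days after December 28, 1987:
Day-of-year of December 28, 1987: 362.
Day-of-year of September 27, 1988: 271.
1987 has 365 days, so 365 − 362 = 3 days remain in 1987.
Total: 3 + 271 = 274 days.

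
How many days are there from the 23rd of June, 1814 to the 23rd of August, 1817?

1157

Day-of-year of June 23, 1814: 174.
Day-of-year of August 23, 1817: 235.
1814 has 365 days, so 365 − 174 = 191 days remain in 1814.
Full years: 1815: 365; 1816: 366. Sum = 731.
Total: 191 + 731 + 235 = 1157 days.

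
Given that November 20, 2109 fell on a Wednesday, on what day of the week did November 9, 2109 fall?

Saturday

Count forward from the earlier date (November 9, 2109) to the later (November 20, 2109):
Within November 2109: 20 − 9 = 11 days.
11 mod 7 = 4, so 4 days before Wednesday is Saturday.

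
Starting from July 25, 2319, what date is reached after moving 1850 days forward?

August 17, 2324

Count 1850 days after July 25, 2319:
July 25, 2319 → July 25, 2320: 366 days (2320 is a leap year).
July 25, 2320 → July 25, 2321: 365 days.
July 25, 2321 → July 25, 2322: 365 days.
July 25, 2322 → July 25, 2323: 365 days.
July 25, 2323 → July 25, 2324: 366 days (2324 is a leap year).
July 2324: 31 − 25 = 6 days remain.
August 1–17, 2324: 17 days.
Residual: 23 days.
Total: 1850 days.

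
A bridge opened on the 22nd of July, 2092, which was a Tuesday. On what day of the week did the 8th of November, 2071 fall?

Sunday

Count forward from the earlier date (November 8, 2071) to the later (July 22, 2092):
From November 8, 2071 to November 8, 2091: 20 years, of which 5 contain a Feb 29 — 15×365 + 5×366 = 7305 days.
November 2091: 30 − 8 = 22 days remain.
Then December (31), January (31), February 2092 (29), March (31), April (30), May (31), June (30): 31 + 31 + 29 + 31 + 30 + 31 + 30 = 213 days.
July 1–22, 2092: 22 days.
Residual: 257 days.
Total: 7562 days.
7562 mod 7 = 2, so 2 days before Tuesday is Sunday.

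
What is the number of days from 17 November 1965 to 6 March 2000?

Day-of-year of November 17, 1965: 321.
Day-of-year of March 6, 2000: 66.
1965 has 365 days, so 365 − 321 = 44 days remain in 1965.
Full years 1966–1999: 26 common + 8 leap = 26×365 + 8×366 = 12418 days.
Total: 44 + 12418 + 66 = 12528 days.

12528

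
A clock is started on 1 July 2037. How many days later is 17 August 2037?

47

July 2037: 31 − 1 = 30 days remain.
August 1–17, 2037: 17 days.
Total: 30 + 17 = 47 days.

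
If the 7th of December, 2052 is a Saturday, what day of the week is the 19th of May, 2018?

Saturday

Count forward from the earlier date (May 19, 2018) to the later (December 7, 2052):
Day-of-year of May 19, 2018: 139.
Day-of-year of December 7, 2052: 342.
2018 has 365 days, so 365 − 139 = 226 days remain in 2018.
Full years 2019–2051: 25 common + 8 leap = 25×365 + 8×366 = 12053 days.
Total: 226 + 12053 + 342 = 12621 days.
12621 is a multiple of 7, so the 19th of May, 2018 falls on the same weekday: Saturday.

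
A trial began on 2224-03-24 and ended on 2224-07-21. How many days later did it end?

119

March 2224: 31 − 24 = 7 days remain.
Then April (30), May (31), June (30): 30 + 31 + 30 = 91 days.
July 1–21, 2224: 21 days.
Total: 7 + 91 + 21 = 119 days.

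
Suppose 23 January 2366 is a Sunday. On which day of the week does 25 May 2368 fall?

Saturday

January 23, 2366 → January 23, 2367: 365 days.
January 23, 2367 → January 23, 2368: 365 days.
January 2368: 31 − 23 = 8 days remain.
Then February 2368 (29), March (31), April (30): 29 + 31 + 30 = 90 days.
May 1–25, 2368: 25 days.
Residual: 123 days.
Total: 853 days.
853 mod 7 = 6, so 6 days after Sunday is Saturday.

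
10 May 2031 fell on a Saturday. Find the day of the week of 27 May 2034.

Saturday

Day-of-year of May 10, 2031: 130.
Day-of-year of May 27, 2034: 147.
2031 has 365 days, so 365 − 130 = 235 days remain in 2031.
Full years: 2032: 366; 2033: 365. Sum = 731.
Total: 235 + 731 + 147 = 1113 days.
1113 is a multiple of 7, so 27 May 2034 falls on the same weekday: Saturday.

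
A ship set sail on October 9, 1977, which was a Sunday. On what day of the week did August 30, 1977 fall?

Count forward from the earlier date (August 30, 1977) to the later (October 9, 1977):
August 1977: 31 − 30 = 1 day remains.
Then September (30): 30 days.
October 1–9, 1977: 9 days.
Total: 1 + 30 + 9 = 40 days.
40 mod 7 = 5, so 5 days before Sunday is Tuesday.

Tuesday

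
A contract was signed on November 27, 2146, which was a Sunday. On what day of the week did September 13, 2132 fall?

Count forward from the earlier date (September 13, 2132) to the later (November 27, 2146):
Day-of-year of September 13, 2132: 257.
Day-of-year of November 27, 2146: 331.
2132 has 366 days, so 366 − 257 = 109 days remain in 2132.
Full years 2133–2145: 10 common + 3 leap = 10×365 + 3×366 = 4748 days.
Total: 109 + 4748 + 331 = 5188 days.
5188 mod 7 = 1, so 1 day before Sunday is Saturday.

Saturday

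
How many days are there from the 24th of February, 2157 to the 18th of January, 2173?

From February 24, 2157 to February 24, 2172: 15 years, of which 3 contain a Feb 29 — 12×365 + 3×366 = 5478 days.
February 2172: 29 − 24 = 5 days remain (2172 is a leap year, so February has 29 days).
Then 10 full months totalling 306 days.
January 1–18, 2173: 18 days.
Residual: 329 days.
Total: 5807 days.

5807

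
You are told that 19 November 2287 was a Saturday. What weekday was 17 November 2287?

Thursday

Count forward from the earlier date (November 17, 2287) to the later (November 19, 2287):
Within November 2287: 19 − 17 = 2 days.
2 mod 7 = 2, so 2 days before Saturday is Thursday.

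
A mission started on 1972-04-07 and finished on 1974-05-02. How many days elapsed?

Day-of-year of April 7, 1972: 98.
Day-of-year of May 2, 1974: 122.
1972 has 366 days, so 366 − 98 = 268 days remain in 1972.
Full years: 1973: 365. Sum = 365.
Total: 268 + 365 + 122 = 755 days.

755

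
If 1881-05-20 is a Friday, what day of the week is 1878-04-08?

Monday

Count forward from the earlier date (April 8, 1878) to the later (May 20, 1881):
Day-of-year of April 8, 1878: 98.
Day-of-year of May 20, 1881: 140.
1878 has 365 days, so 365 − 98 = 267 days remain in 1878.
Full years: 1879: 365; 1880: 366. Sum = 731.
Total: 267 + 731 + 140 = 1138 days.
1138 mod 7 = 4, so 4 days before Friday is Monday.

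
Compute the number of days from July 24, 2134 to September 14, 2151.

6261

From July 24, 2134 to July 24, 2151: 17 years, of which 4 contain a Feb 29 — 13×365 + 4×366 = 6209 days.
July 2151: 31 − 24 = 7 days remain.
Then August (31): 31 days.
September 1–14, 2151: 14 days.
Residual: 52 days.
Total: 6261 days.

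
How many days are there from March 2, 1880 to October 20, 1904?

Day-of-year of March 2, 1880: 62.
Day-of-year of October 20, 1904: 294.
1880 has 366 days, so 366 − 62 = 304 days remain in 1880.
Full years 1881–1903: 19 common + 4 leap = 19×365 + 4×366 = 8399 days.
Total: 304 + 8399 + 294 = 8997 days.

8997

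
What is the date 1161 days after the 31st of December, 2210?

the 6th of March, 2214

Count 1161 days after December 31, 2210:
Day-of-year of December 31, 2210: 365.
Day-of-year of March 6, 2214: 65.
2210 has 365 days, so 365 − 365 = 0 days remain in 2210.
Full years: 2211: 365; 2212: 366; 2213: 365. Sum = 1096.
Total: 0 + 1096 + 65 = 1161 days.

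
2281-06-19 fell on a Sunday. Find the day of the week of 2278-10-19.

Saturday

Count forward from the earlier date (October 19, 2278) to the later (June 19, 2281):
October 19, 2278 → October 19, 2279: 365 days.
October 19, 2279 → October 19, 2280: 366 days (2280 is a leap year).
October 2280: 31 − 19 = 12 days remain.
Then November (30), December (31), January (31), February 2281 (28), March (31), April (30), May (31): 30 + 31 + 31 + 28 + 31 + 30 + 31 = 212 days.
June 1–19, 2281: 19 days.
Residual: 243 days.
Total: 974 days.
974 mod 7 = 1, so 1 day before Sunday is Saturday.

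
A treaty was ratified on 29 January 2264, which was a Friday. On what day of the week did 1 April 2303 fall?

Day-of-year of January 29, 2264: 29.
Day-of-year of April 1, 2303: 91.
2264 has 366 days, so 366 − 29 = 337 days remain in 2264.
Full years 2265–2302: 30 common + 8 leap = 30×365 + 8×366 = 13878 days.
Total: 337 + 13878 + 91 = 14306 days.
14306 mod 7 = 5, so 5 days after Friday is Wednesday.

Wednesday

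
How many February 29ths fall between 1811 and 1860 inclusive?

13

Years divisible by 4: 1812, 1816, …, 1860 — 13 in all.
No century exceptions apply. Count: 13.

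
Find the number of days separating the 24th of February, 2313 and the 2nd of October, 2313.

220

February 2313: 28 − 24 = 4 days remain (2313 is not a leap year, so February has 28 days).
Then March (31), April (30), May (31), June (30), July (31), August (31), September (30): 31 + 30 + 31 + 30 + 31 + 31 + 30 = 214 days.
October 1–2, 2313: 2 days.
Total: 4 + 214 + 2 = 220 days.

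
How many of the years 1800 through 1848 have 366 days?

Years divisible by 4: 1800, 1804, …, 1848 — 13 in all.
Of these, 1800 is divisible by 100 but not 400, so not leap.
Leap years: 13 − 1 = 12.

12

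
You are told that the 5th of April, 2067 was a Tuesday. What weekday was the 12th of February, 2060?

Thursday

Count forward from the earlier date (February 12, 2060) to the later (April 5, 2067):
From February 12, 2060 to February 12, 2067: 7 years, of which 2 contain a Feb 29 — 5×365 + 2×366 = 2557 days.
February 2067: 28 − 12 = 16 days remain (2067 is not a leap year, so February has 28 days).
Then March (31): 31 days.
April 1–5, 2067: 5 days.
Residual: 52 days.
Total: 2609 days.
2609 mod 7 = 5, so 5 days before Tuesday is Thursday.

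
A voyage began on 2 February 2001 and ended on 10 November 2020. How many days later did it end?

From February 2, 2001 to February 2, 2020: 19 years, of which 4 contain a Feb 29 — 15×365 + 4×366 = 6939 days.
February 2020: 29 − 2 = 27 days remain (2020 is a leap year, so February has 29 days).
Then March (31), April (30), May (31), June (30), July (31), August (31), September (30), October (31): 31 + 30 + 31 + 30 + 31 + 31 + 30 + 31 = 245 days.
November 1–10, 2020: 10 days.
Residual: 282 days.
Total: 7221 days.

7221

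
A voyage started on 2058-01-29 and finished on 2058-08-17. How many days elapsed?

200

January 2058: 31 − 29 = 2 days remain.
Then February 2058 (28), March (31), April (30), May (31), June (30), July (31): 28 + 31 + 30 + 31 + 30 + 31 = 181 days.
August 1–17, 2058: 17 days.
Total: 2 + 181 + 17 = 200 days.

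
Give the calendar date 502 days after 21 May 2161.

5 October 2162

Count 502 days after May 21, 2161:
May 2161: 31 − 21 = 10 days remain.
Then 16 full months totalling 487 days.
October 1–5, 2162: 5 days.
Total: 10 + 487 + 5 = 502 days.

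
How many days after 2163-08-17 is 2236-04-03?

From August 17, 2163 to August 17, 2235: 72 years, of which 17 contain a Feb 29 — 55×365 + 17×366 = 26297 days.
(2200 is not a leap year (divisible by 100 but not 400).)
August 2235: 31 − 17 = 14 days remain.
Then September (30), October (31), November (30), December (31), January (31), February 2236 (29), March (31): 30 + 31 + 30 + 31 + 31 + 29 + 31 = 213 days.
April 1–3, 2236: 3 days.
Residual: 230 days.
Total: 26527 days.

26527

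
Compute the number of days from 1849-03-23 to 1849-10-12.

March 1849: 31 − 23 = 8 days remain.
Then April (30), May (31), June (30), July (31), August (31), September (30): 30 + 31 + 30 + 31 + 31 + 30 = 183 days.
October 1–12, 1849: 12 days.
Total: 8 + 183 + 12 = 203 days.

203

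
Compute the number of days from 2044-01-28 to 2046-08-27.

942

Day-of-year of January 28, 2044: 28.
Day-of-year of August 27, 2046: 239.
2044 has 366 days, so 366 − 28 = 338 days remain in 2044.
Full years: 2045: 365. Sum = 365.
Total: 338 + 365 + 239 = 942 days.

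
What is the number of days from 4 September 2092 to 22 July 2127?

From September 4, 2092 to September 4, 2126: 34 years, of which 7 contain a Feb 29 — 27×365 + 7×366 = 12417 days.
(2100 is not a leap year (divisible by 100 but not 400).)
September 2126: 30 − 4 = 26 days remain.
Then 9 full months totalling 273 days.
July 1–22, 2127: 22 days.
Residual: 321 days.
Total: 12738 days.

12738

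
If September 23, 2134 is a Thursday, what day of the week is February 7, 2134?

Sunday

Count forward from the earlier date (February 7, 2134) to the later (September 23, 2134):
February 2134: 28 − 7 = 21 days remain (2134 is not a leap year, so February has 28 days).
Then March (31), April (30), May (31), June (30), July (31), August (31): 31 + 30 + 31 + 30 + 31 + 31 = 184 days.
September 1–23, 2134: 23 days.
Total: 21 + 184 + 23 = 228 days.
228 mod 7 = 4, so 4 days before Thursday is Sunday.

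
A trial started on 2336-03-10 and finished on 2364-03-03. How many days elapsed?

10220

Day-of-year of March 10, 2336: 70.
Day-of-year of March 3, 2364: 63.
2336 has 366 days, so 366 − 70 = 296 days remain in 2336.
Full years 2337–2363: 21 common + 6 leap = 21×365 + 6×366 = 9861 days.
Total: 296 + 9861 + 63 = 10220 days.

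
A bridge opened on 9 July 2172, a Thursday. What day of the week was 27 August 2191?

Day-of-year of July 9, 2172: 191.
Day-of-year of August 27, 2191: 239.
2172 has 366 days, so 366 − 191 = 175 days remain in 2172.
Full years 2173–2190: 14 common + 4 leap = 14×365 + 4×366 = 6574 days.
Total: 175 + 6574 + 239 = 6988 days.
6988 mod 7 = 2, so 2 days after Thursday is Saturday.

Saturday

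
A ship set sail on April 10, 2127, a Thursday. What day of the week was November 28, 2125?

Count forward from the earlier date (November 28, 2125) to the later (April 10, 2127):
Day-of-year of November 28, 2125: 332.
Day-of-year of April 10, 2127: 100.
2125 has 365 days, so 365 − 332 = 33 days remain in 2125.
Full years: 2126: 365. Sum = 365.
Total: 33 + 365 + 100 = 498 days.
498 mod 7 = 1, so 1 day before Thursday is Wednesday.

Wednesday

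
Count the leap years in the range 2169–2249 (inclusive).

Years divisible by 4: 2172, 2176, …, 2248 — 20 in all.
Of these, 2200 is divisible by 100 but not 400, so not leap.
Leap years: 20 − 1 = 19.

19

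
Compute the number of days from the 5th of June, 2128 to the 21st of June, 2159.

From June 5, 2128 to June 5, 2159: 31 years, of which 7 contain a Feb 29 — 24×365 + 7×366 = 11322 days.
Within June 2159: 21 − 5 = 16 days.
Total: 11338 days.

11338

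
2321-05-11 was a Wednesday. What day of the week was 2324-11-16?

Sunday

May 11, 2321 → May 11, 2322: 365 days.
May 11, 2322 → May 11, 2323: 365 days.
May 11, 2323 → May 11, 2324: 366 days (2324 is a leap year).
May 2324: 31 − 11 = 20 days remain.
Then June (30), July (31), August (31), September (30), October (31): 30 + 31 + 31 + 30 + 31 = 153 days.
November 1–16, 2324: 16 days.
Residual: 189 days.
Total: 1285 days.
1285 mod 7 = 4, so 4 days after Wednesday is Sunday.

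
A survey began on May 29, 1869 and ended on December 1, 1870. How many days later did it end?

551

Day-of-year of May 29, 1869: 149.
Day-of-year of December 1, 1870: 335.
1869 has 365 days, so 365 − 149 = 216 days remain in 1869.
Total: 216 + 335 = 551 days.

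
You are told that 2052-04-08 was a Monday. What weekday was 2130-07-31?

From April 8, 2052 to April 8, 2130: 78 years, of which 18 contain a Feb 29 — 60×365 + 18×366 = 28488 days.
(2100 is not a leap year (divisible by 100 but not 400).)
April 2130: 30 − 8 = 22 days remain.
Then May (31), June (30): 31 + 30 = 61 days.
July 1–31, 2130: 31 days.
Residual: 114 days.
Total: 28602 days.
28602 is a multiple of 7, so 2130-07-31 falls on the same weekday: Monday.

Monday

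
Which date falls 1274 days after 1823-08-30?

1827-02-24

Count 1274 days after August 30, 1823:
August 30, 1823 → August 30, 1824: 366 days (1824 is a leap year).
August 30, 1824 → August 30, 1825: 365 days.
August 30, 1825 → August 30, 1826: 365 days.
August 1826: 31 − 30 = 1 day remains.
Then September (30), October (31), November (30), December (31), January (31): 30 + 31 + 30 + 31 + 31 = 153 days.
February 1–24, 1827: 24 days (1827 is not a leap year).
Residual: 178 days.
Total: 1274 days.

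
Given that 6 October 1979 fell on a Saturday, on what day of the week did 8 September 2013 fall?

From October 6, 1979 to October 6, 2012: 33 years, of which 9 contain a Feb 29 — 24×365 + 9×366 = 12054 days.
(2000 is a leap year (divisible by 400).)
October 2012: 31 − 6 = 25 days remain.
Then 10 full months totalling 304 days.
September 1–8, 2013: 8 days.
Residual: 337 days.
Total: 12391 days.
12391 mod 7 = 1, so 1 day after Saturday is Sunday.

Sunday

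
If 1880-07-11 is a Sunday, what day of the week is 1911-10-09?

From July 11, 1880 to July 11, 1911: 31 years, of which 6 contain a Feb 29 — 25×365 + 6×366 = 11321 days.
(1900 is not a leap year (divisible by 100 but not 400).)
July 1911: 31 − 11 = 20 days remain.
Then August (31), September (30): 31 + 30 = 61 days.
October 1–9, 1911: 9 days.
Residual: 90 days.
Total: 11411 days.
11411 mod 7 = 1, so 1 day after Sunday is Monday.

Monday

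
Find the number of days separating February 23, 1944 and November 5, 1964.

7561

Day-of-year of February 23, 1944: 54.
Day-of-year of November 5, 1964: 310.
1944 has 366 days, so 366 − 54 = 312 days remain in 1944.
Full years 1945–1963: 15 common + 4 leap = 15×365 + 4×366 = 6939 days.
Total: 312 + 6939 + 310 = 7561 days.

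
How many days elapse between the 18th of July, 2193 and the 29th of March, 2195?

619

July 18, 2193 → July 18, 2194: 365 days.
July 2194: 31 − 18 = 13 days remain.
Then August (31), September (30), October (31), November (30), December (31), January (31), February 2195 (28): 31 + 30 + 31 + 30 + 31 + 31 + 28 = 212 days.
March 1–29, 2195: 29 days.
Residual: 254 days.
Total: 619 days.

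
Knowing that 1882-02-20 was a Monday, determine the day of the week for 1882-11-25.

Saturday

February 1882: 28 − 20 = 8 days remain (1882 is not a leap year, so February has 28 days).
Then March (31), April (30), May (31), June (30), July (31), August (31), September (30), October (31): 31 + 30 + 31 + 30 + 31 + 31 + 30 + 31 = 245 days.
November 1–25, 1882: 25 days.
Total: 8 + 245 + 25 = 278 days.
278 mod 7 = 5, so 5 days after Monday is Saturday.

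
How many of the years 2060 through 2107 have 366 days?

11

Years divisible by 4 in [2060, 2107]: 2060, 2064, 2068, 2072, 2076, 2080, 2084, 2088, 2092, 2096, 2100, 2104.
Of these, 2100 is divisible by 100 but not 400, so not leap.
Leap years: 12 − 1 = 11.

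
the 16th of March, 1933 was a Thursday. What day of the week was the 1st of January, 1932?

Count forward from the earlier date (January 1, 1932) to the later (March 16, 1933):
January 1932: 31 − 1 = 30 days remain.
Then 13 full months totalling 394 days.
March 1–16, 1933: 16 days.
Total: 30 + 394 + 16 = 440 days.
440 mod 7 = 6, so 6 days before Thursday is Friday.

Friday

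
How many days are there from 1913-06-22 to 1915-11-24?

June 22, 1913 → June 22, 1914: 365 days.
June 22, 1914 → June 22, 1915: 365 days.
June 1915: 30 − 22 = 8 days remain.
Then July (31), August (31), September (30), October (31): 31 + 31 + 30 + 31 = 123 days.
November 1–24, 1915: 24 days.
Residual: 155 days.
Total: 885 days.

885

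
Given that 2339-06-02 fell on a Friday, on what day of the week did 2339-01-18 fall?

Count forward from the earlier date (January 18, 2339) to the later (June 2, 2339):
January 2339: 31 − 18 = 13 days remain.
Then February 2339 (28), March (31), April (30), May (31): 28 + 31 + 30 + 31 = 120 days.
June 1–2, 2339: 2 days.
Total: 13 + 120 + 2 = 135 days.
135 mod 7 = 2, so 2 days before Friday is Wednesday.

Wednesday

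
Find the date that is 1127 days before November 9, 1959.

October 8, 1956

Count 1127 days before November 9, 1959:
October 8, 1956 → October 8, 1957: 365 days.
October 8, 1957 → October 8, 1958: 365 days.
October 8, 1958 → October 8, 1959: 365 days.
October 1959: 31 − 8 = 23 days remain.
November 1–9, 1959: 9 days.
Residual: 32 days.
Total: 1127 days.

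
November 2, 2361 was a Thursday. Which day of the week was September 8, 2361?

Friday

Count forward from the earlier date (September 8, 2361) to the later (November 2, 2361):
September 2361: 30 − 8 = 22 days remain.
Then October (31): 31 days.
November 1–2, 2361: 2 days.
Total: 22 + 31 + 2 = 55 days.
55 mod 7 = 6, so 6 days before Thursday is Friday.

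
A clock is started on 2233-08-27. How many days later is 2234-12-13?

August 27, 2233 → August 27, 2234: 365 days.
August 2234: 31 − 27 = 4 days remain.
Then September (30), October (31), November (30): 30 + 31 + 30 = 91 days.
December 1–13, 2234: 13 days.
Residual: 108 days.
Total: 473 days.

473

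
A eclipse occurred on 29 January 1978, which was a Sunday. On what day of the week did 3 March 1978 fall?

Friday

January 1978: 31 − 29 = 2 days remain.
Then February 1978 (28): 28 days.
March 1–3, 1978: 3 days.
Total: 2 + 28 + 3 = 33 days.
33 mod 7 = 5, so 5 days after Sunday is Friday.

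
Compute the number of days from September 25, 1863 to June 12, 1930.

24366

From September 25, 1863 to September 25, 1929: 66 years, of which 16 contain a Feb 29 — 50×365 + 16×366 = 24106 days.
(1900 is not a leap year (divisible by 100 but not 400).)
September 1929: 30 − 25 = 5 days remain.
Then October (31), November (30), December (31), January (31), February 1930 (28), March (31), April (30), May (31): 31 + 30 + 31 + 31 + 28 + 31 + 30 + 31 = 243 days.
June 1–12, 1930: 12 days.
Residual: 260 days.
Total: 24366 days.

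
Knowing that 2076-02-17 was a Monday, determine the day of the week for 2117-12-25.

Saturday

Day-of-year of February 17, 2076: 48.
Day-of-year of December 25, 2117: 359.
2076 has 366 days, so 366 − 48 = 318 days remain in 2076.
Full years 2077–2116: 31 common + 9 leap = 31×365 + 9×366 = 14609 days.
Total: 318 + 14609 + 359 = 15286 days.
15286 mod 7 = 5, so 5 days after Monday is Saturday.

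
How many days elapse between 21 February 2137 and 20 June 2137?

119

February 2137: 28 − 21 = 7 days remain (2137 is not a leap year, so February has 28 days).
Then March (31), April (30), May (31): 31 + 30 + 31 = 92 days.
June 1–20, 2137: 20 days.
Total: 7 + 92 + 20 = 119 days.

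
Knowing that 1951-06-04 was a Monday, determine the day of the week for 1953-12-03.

June 1951: 30 − 4 = 26 days remain.
Then 29 full months totalling 884 days.
December 1–3, 1953: 3 days.
Total: 26 + 884 + 3 = 913 days.
913 mod 7 = 3, so 3 days after Monday is Thursday.

Thursday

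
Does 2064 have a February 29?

Yes

2064 is a leap year.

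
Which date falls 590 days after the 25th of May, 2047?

the 4th of January, 2049

Count 590 days after May 25, 2047:
May 2047: 31 − 25 = 6 days remain.
Then 19 full months totalling 580 days.
January 1–4, 2049: 4 days.
Total: 6 + 580 + 4 = 590 days.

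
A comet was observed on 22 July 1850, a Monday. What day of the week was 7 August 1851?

Thursday

Day-of-year of July 22, 1850: 203.
Day-of-year of August 7, 1851: 219.
1850 has 365 days, so 365 − 203 = 162 days remain in 1850.
Total: 162 + 219 = 381 days.
381 mod 7 = 3, so 3 days after Monday is Thursday.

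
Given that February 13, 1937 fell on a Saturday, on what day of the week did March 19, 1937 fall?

Friday

February 1937: 28 − 13 = 15 days remain (1937 is not a leap year, so February has 28 days).
March 1–19, 1937: 19 days.
Total: 15 + 19 = 34 days.
34 mod 7 = 6, so 6 days after Saturday is Friday.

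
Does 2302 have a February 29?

No

2302 is not a leap year.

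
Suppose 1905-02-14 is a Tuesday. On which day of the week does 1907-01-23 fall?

Day-of-year of February 14, 1905: 45.
Day-of-year of January 23, 1907: 23.
1905 has 365 days, so 365 − 45 = 320 days remain in 1905.
Full years: 1906: 365. Sum = 365.
Total: 320 + 365 + 23 = 708 days.
708 mod 7 = 1, so 1 day after Tuesday is Wednesday.

Wednesday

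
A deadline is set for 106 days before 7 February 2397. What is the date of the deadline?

24 October 2396

Count 106 days before February 7, 2397:
Day-of-year of October 24, 2396: 298.
Day-of-year of February 7, 2397: 38.
2396 has 366 days, so 366 − 298 = 68 days remain in 2396.
Total: 68 + 38 = 106 days.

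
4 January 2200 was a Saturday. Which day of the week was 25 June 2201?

Thursday

Day-of-year of January 4, 2200: 4.
Day-of-year of June 25, 2201: 176.
2200 has 365 days, so 365 − 4 = 361 days remain in 2200.
Total: 361 + 176 = 537 days.
537 mod 7 = 5, so 5 days after Saturday is Thursday.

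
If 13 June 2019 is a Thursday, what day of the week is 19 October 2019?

Saturday

June 2019: 30 − 13 = 17 days remain.
Then July (31), August (31), September (30): 31 + 31 + 30 = 92 days.
October 1–19, 2019: 19 days.
Total: 17 + 92 + 19 = 128 days.
128 mod 7 = 2, so 2 days after Thursday is Saturday.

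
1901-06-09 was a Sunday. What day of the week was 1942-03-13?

Day-of-year of June 9, 1901: 160.
Day-of-year of March 13, 1942: 72.
1901 has 365 days, so 365 − 160 = 205 days remain in 1901.
Full years 1902–1941: 30 common + 10 leap = 30×365 + 10×366 = 14610 days.
Total: 205 + 14610 + 72 = 14887 days.
14887 mod 7 = 5, so 5 days after Sunday is Friday.

Friday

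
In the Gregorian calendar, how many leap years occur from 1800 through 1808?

2

Years divisible by 4 in [1800, 1808]: 1800, 1804, 1808.
Of these, 1800 is divisible by 100 but not 400, so not leap.
Leap years: 3 − 1 = 2.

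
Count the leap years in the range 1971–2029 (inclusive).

15

Years divisible by 4: 1972, 1976, …, 2028 — 15 in all.
2000 is divisible by 400, so still leap.
No century exceptions apply. Count: 15.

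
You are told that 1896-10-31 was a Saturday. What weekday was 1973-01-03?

From October 31, 1896 to October 31, 1972: 76 years, of which 18 contain a Feb 29 — 58×365 + 18×366 = 27758 days.
(1900 is not a leap year (divisible by 100 but not 400).)
October 1972: 31 − 31 = 0 days remain.
Then November (30), December (31): 30 + 31 = 61 days.
January 1–3, 1973: 3 days.
Residual: 64 days.
Total: 27822 days.
27822 mod 7 = 4, so 4 days after Saturday is Wednesday.

Wednesday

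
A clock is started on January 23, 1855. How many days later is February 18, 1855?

26

January 1855: 31 − 23 = 8 days remain.
February 1–18, 1855: 18 days (1855 is not a leap year).
Total: 8 + 18 = 26 days.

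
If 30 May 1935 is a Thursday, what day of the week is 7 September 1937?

Day-of-year of May 30, 1935: 150.
Day-of-year of September 7, 1937: 250.
1935 has 365 days, so 365 − 150 = 215 days remain in 1935.
Full years: 1936: 366. Sum = 366.
Total: 215 + 366 + 250 = 831 days.
831 mod 7 = 5, so 5 days after Thursday is Tuesday.

Tuesday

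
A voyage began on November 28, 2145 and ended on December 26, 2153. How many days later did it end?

2950

From November 28, 2145 to November 28, 2153: 8 years, of which 2 contain a Feb 29 — 6×365 + 2×366 = 2922 days.
November 2153: 30 − 28 = 2 days remain.
December 1–26, 2153: 26 days.
Residual: 28 days.
Total: 2950 days.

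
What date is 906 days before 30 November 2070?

7 June 2068

Count 906 days before November 30, 2070:
June 2068: 30 − 7 = 23 days remain.
Then 28 full months totalling 853 days.
November 1–30, 2070: 30 days.
Total: 23 + 853 + 30 = 906 days.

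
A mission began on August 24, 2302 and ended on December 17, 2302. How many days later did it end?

115

August 2302: 31 − 24 = 7 days remain.
Then September (30), October (31), November (30): 30 + 31 + 30 = 91 days.
December 1–17, 2302: 17 days.
Total: 7 + 91 + 17 = 115 days.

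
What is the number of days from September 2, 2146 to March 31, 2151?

1671

Day-of-year of September 2, 2146: 245.
Day-of-year of March 31, 2151: 90.
2146 has 365 days, so 365 − 245 = 120 days remain in 2146.
Full years: 2147: 365; 2148: 366; 2149: 365; 2150: 365. Sum = 1461.
Total: 120 + 1461 + 90 = 1671 days.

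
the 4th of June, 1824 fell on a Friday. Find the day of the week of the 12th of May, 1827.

Saturday

Day-of-year of June 4, 1824: 156.
Day-of-year of May 12, 1827: 132.
1824 has 366 days, so 366 − 156 = 210 days remain in 1824.
Full years: 1825: 365; 1826: 365. Sum = 730.
Total: 210 + 730 + 132 = 1072 days.
1072 mod 7 = 1, so 1 day after Friday is Saturday.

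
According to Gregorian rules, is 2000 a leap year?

Yes

2000 is a leap year (divisible by 400).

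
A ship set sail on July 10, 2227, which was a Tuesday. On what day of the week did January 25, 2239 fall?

From July 10, 2227 to July 10, 2238: 11 years, of which 3 contain a Feb 29 — 8×365 + 3×366 = 4018 days.
July 2238: 31 − 10 = 21 days remain.
Then August (31), September (30), October (31), November (30), December (31): 31 + 30 + 31 + 30 + 31 = 153 days.
January 1–25, 2239: 25 days.
Residual: 199 days.
Total: 4217 days.
4217 mod 7 = 3, so 3 days after Tuesday is Friday.

Friday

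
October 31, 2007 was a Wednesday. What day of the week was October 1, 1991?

Tuesday

Count forward from the earlier date (October 1, 1991) to the later (October 31, 2007):
From October 1, 1991 to October 1, 2007: 16 years, of which 4 contain a Feb 29 — 12×365 + 4×366 = 5844 days.
(2000 is a leap year (divisible by 400).)
Within October 2007: 31 − 1 = 30 days.
Total: 5874 days.
5874 mod 7 = 1, so 1 day before Wednesday is Tuesday.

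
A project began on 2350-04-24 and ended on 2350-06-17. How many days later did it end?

April 2350: 30 − 24 = 6 days remain.
Then May (31): 31 days.
June 1–17, 2350: 17 days.
Total: 6 + 31 + 17 = 54 days.

54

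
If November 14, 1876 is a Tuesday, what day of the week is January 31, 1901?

Thursday

From November 14, 1876 to November 14, 1900: 24 years, of which 5 contain a Feb 29 — 19×365 + 5×366 = 8765 days.
(1900 is not a leap year (divisible by 100 but not 400).)
November 1900: 30 − 14 = 16 days remain.
Then December (31): 31 days.
January 1–31, 1901: 31 days.
Residual: 78 days.
Total: 8843 days.
8843 mod 7 = 2, so 2 days after Tuesday is Thursday.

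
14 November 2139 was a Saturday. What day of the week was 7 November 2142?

November 14, 2139 → November 14, 2140: 366 days (2140 is a leap year).
November 14, 2140 → November 14, 2141: 365 days.
November 2141: 30 − 14 = 16 days remain.
Then 11 full months totalling 335 days.
November 1–7, 2142: 7 days.
Residual: 358 days.
Total: 1089 days.
1089 mod 7 = 4, so 4 days after Saturday is Wednesday.

Wednesday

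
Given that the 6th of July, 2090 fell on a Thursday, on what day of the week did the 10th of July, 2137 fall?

Day-of-year of July 6, 2090: 187.
Day-of-year of July 10, 2137: 191.
2090 has 365 days, so 365 − 187 = 178 days remain in 2090.
Full years 2091–2136: 35 common + 11 leap = 35×365 + 11×366 = 16801 days.
Total: 178 + 16801 + 191 = 17170 days.
17170 mod 7 = 6, so 6 days after Thursday is Wednesday.

Wednesday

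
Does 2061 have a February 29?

No

2061 is not a leap year.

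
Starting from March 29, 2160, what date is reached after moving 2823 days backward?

July 6, 2152

Count 2823 days before March 29, 2160:
Day-of-year of July 6, 2152: 188.
Day-of-year of March 29, 2160: 89.
2152 has 366 days, so 366 − 188 = 178 days remain in 2152.
Full years 2153–2159: 6 common + 1 leap = 6×365 + 1×366 = 2556 days.
Total: 178 + 2556 + 89 = 2823 days.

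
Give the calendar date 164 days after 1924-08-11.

1925-01-22

Count 164 days after August 11, 1924:
August 1924: 31 − 11 = 20 days remain.
Then September (30), October (31), November (30), December (31): 30 + 31 + 30 + 31 = 122 days.
January 1–22, 1925: 22 days.
Residual: 164 days.
Total: 164 days.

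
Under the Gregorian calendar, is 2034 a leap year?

No

2034 is not a leap year.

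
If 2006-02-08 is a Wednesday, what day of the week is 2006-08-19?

Saturday

February 2006: 28 − 8 = 20 days remain (2006 is not a leap year, so February has 28 days).
Then March (31), April (30), May (31), June (30), July (31): 31 + 30 + 31 + 30 + 31 = 153 days.
August 1–19, 2006: 19 days.
Total: 20 + 153 + 19 = 192 days.
192 mod 7 = 3, so 3 days after Wednesday is Saturday.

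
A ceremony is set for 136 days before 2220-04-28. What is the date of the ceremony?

2219-12-14

Count 136 days before April 28, 2220:
December 2219: 31 − 14 = 17 days remain.
Then January (31), February 2220 (29), March (31): 31 + 29 + 31 = 91 days.
April 1–28, 2220: 28 days.
Residual: 136 days.
Total: 136 days.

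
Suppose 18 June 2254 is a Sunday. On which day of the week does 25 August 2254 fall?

June 2254: 30 − 18 = 12 days remain.
Then July (31): 31 days.
August 1–25, 2254: 25 days.
Total: 12 + 31 + 25 = 68 days.
68 mod 7 = 5, so 5 days after Sunday is Friday.

Friday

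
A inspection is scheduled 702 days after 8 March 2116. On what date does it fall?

8 February 2118

Count 702 days after March 8, 2116:
March 8, 2116 → March 8, 2117: 365 days.
March 2117: 31 − 8 = 23 days remain.
Then 10 full months totalling 306 days.
February 1–8, 2118: 8 days (2118 is not a leap year).
Residual: 337 days.
Total: 702 days.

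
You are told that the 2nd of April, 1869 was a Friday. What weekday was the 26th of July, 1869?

Monday

April 1869: 30 − 2 = 28 days remain.
Then May (31), June (30): 31 + 30 = 61 days.
July 1–26, 1869: 26 days.
Total: 28 + 61 + 26 = 115 days.
115 mod 7 = 3, so 3 days after Friday is Monday.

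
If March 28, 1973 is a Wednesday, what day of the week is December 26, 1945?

Count forward from the earlier date (December 26, 1945) to the later (March 28, 1973):
Day-of-year of December 26, 1945: 360.
Day-of-year of March 28, 1973: 87.
1945 has 365 days, so 365 − 360 = 5 days remain in 1945.
Full years 1946–1972: 20 common + 7 leap = 20×365 + 7×366 = 9862 days.
Total: 5 + 9862 + 87 = 9954 days.
9954 is a multiple of 7, so December 26, 1945 falls on the same weekday: Wednesday.

Wednesday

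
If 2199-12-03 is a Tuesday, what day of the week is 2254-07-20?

Thursday

Day-of-year of December 3, 2199: 337.
Day-of-year of July 20, 2254: 201.
2199 has 365 days, so 365 − 337 = 28 days remain in 2199.
Full years 2200–2253: 41 common + 13 leap = 41×365 + 13×366 = 19723 days.
Total: 28 + 19723 + 201 = 19952 days.
19952 mod 7 = 2, so 2 days after Tuesday is Thursday.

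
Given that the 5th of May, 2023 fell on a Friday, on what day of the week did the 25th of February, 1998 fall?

Wednesday

Count forward from the earlier date (February 25, 1998) to the later (May 5, 2023):
Day-of-year of February 25, 1998: 56.
Day-of-year of May 5, 2023: 125.
1998 has 365 days, so 365 − 56 = 309 days remain in 1998.
Full years 1999–2022: 18 common + 6 leap = 18×365 + 6×366 = 8766 days.
Total: 309 + 8766 + 125 = 9200 days.
9200 mod 7 = 2, so 2 days before Friday is Wednesday.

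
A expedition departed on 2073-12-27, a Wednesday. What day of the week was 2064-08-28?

Thursday

Count forward from the earlier date (August 28, 2064) to the later (December 27, 2073):
From August 28, 2064 to August 28, 2073: 9 years, of which 2 contain a Feb 29 — 7×365 + 2×366 = 3287 days.
August 2073: 31 − 28 = 3 days remain.
Then September (30), October (31), November (30): 30 + 31 + 30 = 91 days.
December 1–27, 2073: 27 days.
Residual: 121 days.
Total: 3408 days.
3408 mod 7 = 6, so 6 days before Wednesday is Thursday.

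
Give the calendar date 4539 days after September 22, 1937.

February 25, 1950

Count 4539 days after September 22, 1937:
From September 22, 1937 to September 22, 1949: 12 years, of which 3 contain a Feb 29 — 9×365 + 3×366 = 4383 days.
September 1949: 30 − 22 = 8 days remain.
Then October (31), November (30), December (31), January (31): 31 + 30 + 31 + 31 = 123 days.
February 1–25, 1950: 25 days (1950 is not a leap year).
Residual: 156 days.
Total: 4539 days.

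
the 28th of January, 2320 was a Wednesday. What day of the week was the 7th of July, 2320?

January 2320: 31 − 28 = 3 days remain.
Then February 2320 (29), March (31), April (30), May (31), June (30): 29 + 31 + 30 + 31 + 30 = 151 days.
July 1–7, 2320: 7 days.
Total: 3 + 151 + 7 = 161 days.
161 is a multiple of 7, so the 7th of July, 2320 falls on the same weekday: Wednesday.

Wednesday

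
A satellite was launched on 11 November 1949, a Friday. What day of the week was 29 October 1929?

Count forward from the earlier date (October 29, 1929) to the later (November 11, 1949):
Day-of-year of October 29, 1929: 302.
Day-of-year of November 11, 1949: 315.
1929 has 365 days, so 365 − 302 = 63 days remain in 1929.
Full years 1930–1948: 14 common + 5 leap = 14×365 + 5×366 = 6940 days.
Total: 63 + 6940 + 315 = 7318 days.
7318 mod 7 = 3, so 3 days before Friday is Tuesday.

Tuesday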